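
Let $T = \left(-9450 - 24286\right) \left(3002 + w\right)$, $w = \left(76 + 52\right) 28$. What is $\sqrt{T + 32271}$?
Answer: $5 i \sqrt{8886121} \approx 14905.0 i$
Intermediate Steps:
$w = 3584$ ($w = 128 \cdot 28 = 3584$)
$T = -222185296$ ($T = \left(-9450 - 24286\right) \left(3002 + 3584\right) = \left(-33736\right) 6586 = -222185296$)
$\sqrt{T + 32271} = \sqrt{-222185296 + 32271} = \sqrt{-222153025} = 5 i \sqrt{8886121}$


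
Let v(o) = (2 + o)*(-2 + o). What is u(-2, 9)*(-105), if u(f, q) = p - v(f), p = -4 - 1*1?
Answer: 525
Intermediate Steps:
v(o) = (-2 + o)*(2 + o)
p = -5 (p = -4 - 1 = -5)
u(f, q) = -1 - f² (u(f, q) = -5 - (-4 + f²) = -5 + (4 - f²) = -1 - f²)
u(-2, 9)*(-105) = (-1 - 1*(-2)²)*(-105) = (-1 - 1*4)*(-105) = (-1 - 4)*(-105) = -5*(-105) = 525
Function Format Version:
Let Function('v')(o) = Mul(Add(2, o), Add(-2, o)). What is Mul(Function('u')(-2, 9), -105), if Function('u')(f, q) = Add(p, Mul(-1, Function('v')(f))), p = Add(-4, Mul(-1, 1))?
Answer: 525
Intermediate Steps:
Function('v')(o) = Mul(Add(-2, o), Add(2, o))
p = -5 (p = Add(-4, -1) = -5)
Function('u')(f, q) = Add(-1, Mul(-1, Pow(f, 2))) (Function('u')(f, q) = Add(-5, Mul(-1, Add(-4, Pow(f, 2)))) = Add(-5, Add(4, Mul(-1, Pow(f, 2)))) = Add(-1, Mul(-1, Pow(f, 2))))
Mul(Function('u')(-2, 9), -105) = Mul(Add(-1, Mul(-1, Pow(-2, 2))), -105) = Mul(Add(-1, Mul(-1, 4)), -105) = Mul(Add(-1, -4), -105) = Mul(-5, -105) = 525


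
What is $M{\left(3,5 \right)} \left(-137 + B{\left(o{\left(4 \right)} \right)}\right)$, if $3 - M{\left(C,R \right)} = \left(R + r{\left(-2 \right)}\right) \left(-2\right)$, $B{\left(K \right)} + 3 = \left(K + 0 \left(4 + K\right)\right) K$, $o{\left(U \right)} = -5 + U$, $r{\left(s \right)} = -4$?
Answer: $-695$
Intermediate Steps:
$B{\left(K \right)} = -3 + K^{2}$ ($B{\left(K \right)} = -3 + \left(K + 0 \left(4 + K\right)\right) K = -3 + \left(K + 0\right) K = -3 + K K = -3 + K^{2}$)
$M{\left(C,R \right)} = -5 + 2 R$ ($M{\left(C,R \right)} = 3 - \left(R - 4\right) \left(-2\right) = 3 - \left(-4 + R\right) \left(-2\right) = 3 - \left(8 - 2 R\right) = 3 + \left(-8 + 2 R\right) = -5 + 2 R$)
$M{\left(3,5 \right)} \left(-137 + B{\left(o{\left(4 \right)} \right)}\right) = \left(-5 + 2 \cdot 5\right) \left(-137 - \left(3 - \left(-5 + 4\right)^{2}\right)\right) = \left(-5 + 10\right) \left(-137 - \left(3 - \left(-1\right)^{2}\right)\right) = 5 \left(-137 + \left(-3 + 1\right)\right) = 5 \left(-137 - 2\right) = 5 \left(-139\right) = -695$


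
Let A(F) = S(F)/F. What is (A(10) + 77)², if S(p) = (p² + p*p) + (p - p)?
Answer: 9409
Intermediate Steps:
S(p) = 2*p² (S(p) = (p² + p²) + 0 = 2*p² + 0 = 2*p²)
A(F) = 2*F (A(F) = (2*F²)/F = 2*F)
(A(10) + 77)² = (2*10 + 77)² = (20 + 77)² = 97² = 9409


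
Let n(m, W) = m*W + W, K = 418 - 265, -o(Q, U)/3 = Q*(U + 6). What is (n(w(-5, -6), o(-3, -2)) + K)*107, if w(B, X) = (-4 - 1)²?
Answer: 116523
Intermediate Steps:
o(Q, U) = -3*Q*(6 + U) (o(Q, U) = -3*Q*(U + 6) = -3*Q*(6 + U))
w(B, X) = 25 (w(B, X) = (-5)² = 25)
K = 153
n(m, W) = W + W*m (n(m, W) = W*m + W = W + W*m)
(n(w(-5, -6), o(-3, -2)) + K)*107 = ((-3*(-3)*(6 - 2))*(1 + 25) + 153)*107 = (-3*(-3)*4*26 + 153)*107 = (36*26 + 153)*107 = (936 + 153)*107 = 1089*107 = 116523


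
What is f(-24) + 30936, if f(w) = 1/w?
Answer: 742463/24 ≈ 30936.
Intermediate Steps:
f(-24) + 30936 = 1/(-24) + 30936 = -1/24 + 30936 = 742463/24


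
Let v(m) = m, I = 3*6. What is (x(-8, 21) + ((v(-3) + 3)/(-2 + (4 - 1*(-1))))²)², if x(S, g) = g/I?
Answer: 49/36 ≈ 1.3611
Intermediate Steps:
I = 18
x(S, g) = g/18
(x(-8, 21) + ((v(-3) + 3)/(-2 + (4 - 1*(-1))))²)² = ((1/18)*21 + ((-3 + 3)/(-2 + (4 - 1*(-1))))²)² = (7/6 + (0/(-2 + (4 + 1)))²)² = (7/6 + (0/(-2 + 5))²)² = (7/6 + (0/3)²)² = (7/6 + (0*(⅓))²)² = (7/6 + 0²)² = (7/6 + 0)² = (7/6)² = 49/36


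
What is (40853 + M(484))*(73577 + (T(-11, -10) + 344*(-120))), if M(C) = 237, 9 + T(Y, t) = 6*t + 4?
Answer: 1324412880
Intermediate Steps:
T(Y, t) = -5 + 6*t (T(Y, t) = -9 + (6*t + 4) = -9 + (4 + 6*t) = -5 + 6*t)
(40853 + M(484))*(73577 + (T(-11, -10) + 344*(-120))) = (40853 + 237)*(73577 + ((-5 + 6*(-10)) + 344*(-120))) = 41090*(73577 + ((-5 - 60) - 41280)) = 41090*(73577 + (-65 - 41280)) = 41090*(73577 - 41345) = 41090*32232 = 1324412880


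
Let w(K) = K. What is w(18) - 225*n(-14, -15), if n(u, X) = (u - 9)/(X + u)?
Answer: -4653/29 ≈ -160.45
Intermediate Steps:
n(u, X) = (-9 + u)/(X + u)
w(18) - 225*n(-14, -15) = 18 - 225*(-9 - 14)/(-15 - 14) = 18 - 225*(-23)/(-29) = 18 - (-225)*(-23)/29 = 18 - 225*23/29 = 18 - 5175/29 = -4653/29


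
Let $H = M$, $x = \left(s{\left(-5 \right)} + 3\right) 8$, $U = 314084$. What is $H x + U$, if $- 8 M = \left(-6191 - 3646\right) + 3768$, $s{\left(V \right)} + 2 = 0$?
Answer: $320153$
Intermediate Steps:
$s{\left(V \right)} = -2$ ($s{\left(V \right)} = -2 + 0 = -2$)
$M = \frac{6069}{8}$ ($M = - \frac{\left(-6191 - 3646\right) + 3768}{8} = - \frac{-9837 + 3768}{8} = \left(- \frac{1}{8}\right) \left(-6069\right) = \frac{6069}{8} \approx 758.63$)
$x = 8$ ($x = \left(-2 + 3\right) 8 = 1 \cdot 8 = 8$)
$H = \frac{6069}{8} \approx 758.63$
$H x + U = \frac{6069}{8} \cdot 8 + 314084 = 6069 + 314084 = 320153$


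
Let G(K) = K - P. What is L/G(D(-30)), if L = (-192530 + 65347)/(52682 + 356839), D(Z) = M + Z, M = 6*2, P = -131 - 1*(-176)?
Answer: 18169/3685689 ≈ 0.0049296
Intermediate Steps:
P = 45 (P = -131 + 176 = 45)
M = 12
D(Z) = 12 + Z
G(K) = -45 + K (G(K) = K - 1*45 = K - 45 = -45 + K)
L = -18169/58503 (L = -127183/409521 = -127183*1/409521 = -18169/58503 ≈ -0.31057)
L/G(D(-30)) = -18169/(58503*(-45 + (12 - 30))) = -18169/(58503*(-45 - 18)) = -18169/58503/(-63) = -18169/58503*(-1/63) = 18169/3685689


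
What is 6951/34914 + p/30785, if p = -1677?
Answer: 51811919/358275830 ≈ 0.14461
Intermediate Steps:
6951/34914 + p/30785 = 6951/34914 - 1677/30785 = 6951*(1/34914) - 1677*1/30785 = 2317/11638 - 1677/30785 = 51811919/358275830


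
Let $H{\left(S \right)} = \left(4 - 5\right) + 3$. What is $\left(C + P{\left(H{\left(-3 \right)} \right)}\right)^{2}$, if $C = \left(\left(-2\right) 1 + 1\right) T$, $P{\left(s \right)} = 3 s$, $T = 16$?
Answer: $100$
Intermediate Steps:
$H{\left(S \right)} = 2$ ($H{\left(S \right)} = -1 + 3 = 2$)
$C = -16$ ($C = \left(\left(-2\right) 1 + 1\right) 16 = \left(-2 + 1\right) 16 = \left(-1\right) 16 = -16$)
$\left(C + P{\left(H{\left(-3 \right)} \right)}\right)^{2} = \left(-16 + 3 \cdot 2\right)^{2} = \left(-16 + 6\right)^{2} = \left(-10\right)^{2} = 100$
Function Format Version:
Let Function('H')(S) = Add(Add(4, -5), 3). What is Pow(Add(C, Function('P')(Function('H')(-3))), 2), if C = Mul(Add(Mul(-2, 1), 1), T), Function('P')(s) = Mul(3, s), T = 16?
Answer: 100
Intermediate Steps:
Function('H')(S) = 2 (Function('H')(S) = Add(-1, 3) = 2)
C = -16 (C = Mul(Add(Mul(-2, 1), 1), 16) = Mul(Add(-2, 1), 16) = Mul(-1, 16) = -16)
Pow(Add(C, Function('P')(Function('H')(-3))), 2) = Pow(Add(-16, Mul(3, 2)), 2) = Pow(Add(-16, 6), 2) = Pow(-10, 2) = 100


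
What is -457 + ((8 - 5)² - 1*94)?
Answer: -542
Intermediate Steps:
-457 + ((8 - 5)² - 1*94) = -457 + (3² - 94) = -457 + (9 - 94) = -457 - 85 = -542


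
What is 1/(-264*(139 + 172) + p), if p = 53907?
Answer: -1/28197 ≈ -3.5465e-5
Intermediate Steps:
1/(-264*(139 + 172) + p) = 1/(-264*(139 + 172) + 53907) = 1/(-264*311 + 53907) = 1/(-82104 + 53907) = 1/(-28197) = -1/28197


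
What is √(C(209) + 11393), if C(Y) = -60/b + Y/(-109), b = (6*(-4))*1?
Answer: √541468618/218 ≈ 106.74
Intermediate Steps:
b = -24 (b = -24*1 = -24)
C(Y) = 5/2 - Y/109 (C(Y) = -60/(-24) + Y/(-109) = -60*(-1/24) + Y*(-1/109) = 5/2 - Y/109)
√(C(209) + 11393) = √((5/2 - 1/109*209) + 11393) = √((5/2 - 209/109) + 11393) = √(127/218 + 11393) = √(2483801/218) = √541468618/218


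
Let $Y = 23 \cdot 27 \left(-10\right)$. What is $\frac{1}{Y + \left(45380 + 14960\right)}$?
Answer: $\frac{1}{54130} \approx 1.8474 \cdot 10^{-5}$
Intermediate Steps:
$Y = -6210$ ($Y = 621 \left(-10\right) = -6210$)
$\frac{1}{Y + \left(45380 + 14960\right)} = \frac{1}{-6210 + \left(45380 + 14960\right)} = \frac{1}{-6210 + 60340} = \frac{1}{54130}$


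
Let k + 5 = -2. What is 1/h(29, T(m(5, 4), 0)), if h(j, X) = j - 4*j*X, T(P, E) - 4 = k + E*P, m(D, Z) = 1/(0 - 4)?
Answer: 1/377 ≈ 0.0026525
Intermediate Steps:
k = -7 (k = -5 - 2 = -7)
m(D, Z) = -¼ (m(D, Z) = 1/(-4) = -¼)
T(P, E) = -3 + E*P (T(P, E) = 4 + (-7 + E*P) = -3 + E*P)
h(j, X) = j - 4*X*j
1/h(29, T(m(5, 4), 0)) = 1/(29*(1 - 4*(-3 + 0*(-¼)))) = 1/(29*(1 - 4*(-3 + 0))) = 1/(29*(1 - 4*(-3))) = 1/(29*(1 + 12)) = 1/(29*13) = 1/377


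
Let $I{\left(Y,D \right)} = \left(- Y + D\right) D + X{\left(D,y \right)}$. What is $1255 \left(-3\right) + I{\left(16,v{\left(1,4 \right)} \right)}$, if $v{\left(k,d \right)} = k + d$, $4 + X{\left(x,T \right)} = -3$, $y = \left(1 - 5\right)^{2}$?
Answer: $-3827$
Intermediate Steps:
$y = 16$ ($y = \left(-4\right)^{2} = 16$)
$X{\left(x,T \right)} = -7$ ($X{\left(x,T \right)} = -4 - 3 = -7$)
$v{\left(k,d \right)} = d + k$
$I{\left(Y,D \right)} = -7 + D \left(D - Y\right)$ ($I{\left(Y,D \right)} = \left(- Y + D\right) D - 7 = \left(D - Y\right) D - 7 = D \left(D - Y\right) - 7 = -7 + D \left(D - Y\right)$)
$1255 \left(-3\right) + I{\left(16,v{\left(1,4 \right)} \right)} = 1255 \left(-3\right) - \left(7 - \left(4 + 1\right)^{2} + \left(4 + 1\right) 16\right) = -3765 - \left(7 - 25 + 80\right) = -3765 - 62 = -3827$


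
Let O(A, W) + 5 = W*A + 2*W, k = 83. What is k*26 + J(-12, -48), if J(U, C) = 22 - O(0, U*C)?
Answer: 1033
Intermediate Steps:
O(A, W) = -5 + 2*W + A*W (O(A, W) = -5 + (W*A + 2*W) = -5 + (A*W + 2*W) = -5 + (2*W + A*W) = -5 + 2*W + A*W)
J(U, C) = 27 - 2*C*U (J(U, C) = 22 - (-5 + 2*(U*C) + 0*(U*C)) = 22 - (-5 + 2*(C*U) + 0*(C*U)) = 22 - (-5 + 2*C*U + 0) = 22 - (-5 + 2*C*U) = 22 + (5 - 2*C*U) = 27 - 2*C*U)
k*26 + J(-12, -48) = 83*26 + (27 - 2*(-48)*(-12)) = 2158 + (27 - 1152) = 2158 - 1125 = 1033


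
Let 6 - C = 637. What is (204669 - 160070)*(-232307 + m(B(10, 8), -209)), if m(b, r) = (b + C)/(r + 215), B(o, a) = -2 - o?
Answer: -62192636515/6 ≈ -1.0365e+10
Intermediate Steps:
C = -631 (C = 6 - 1*637 = 6 - 637 = -631)
m(b, r) = (-631 + b)/(215 + r) (m(b, r) = (b - 631)/(r + 215) = (-631 + b)/(215 + r))
(204669 - 160070)*(-232307 + m(B(10, 8), -209)) = (204669 - 160070)*(-232307 + (-631 + (-2 - 1*10))/(215 - 209)) = 44599*(-232307 + (-631 + (-2 - 10))/6) = 44599*(-232307 + (-631 - 12)/6) = 44599*(-232307 + (⅙)*(-643)) = 44599*(-232307 - 643/6) = 44599*(-1394485/6) = -62192636515/6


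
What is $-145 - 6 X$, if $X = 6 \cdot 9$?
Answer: $-469$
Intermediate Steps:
$X = 54$
$-145 - 6 X = -145 - 324 = -469$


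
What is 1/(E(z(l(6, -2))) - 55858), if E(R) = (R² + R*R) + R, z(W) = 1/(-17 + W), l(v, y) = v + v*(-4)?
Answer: -1225/68426083 ≈ -1.7903e-5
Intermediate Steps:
l(v, y) = -3*v (l(v, y) = v - 4*v = -3*v)
E(R) = R + 2*R² (E(R) = (R² + R²) + R = 2*R² + R = R + 2*R²)
1/(E(z(l(6, -2))) - 55858) = 1/((1 + 2/(-17 - 3*6))/(-17 - 3*6) - 55858) = 1/((1 + 2/(-17 - 18))/(-17 - 18) - 55858) = 1/((1 + 2/(-35))/(-35) - 55858) = 1/(-(1 + 2*(-1/35))/35 - 55858) = 1/(-(1 - 2/35)/35 - 55858) = 1/(-1/35*33/35 - 55858) = 1/(-33/1225 - 55858) = 1/(-68426083/1225) = -1225/68426083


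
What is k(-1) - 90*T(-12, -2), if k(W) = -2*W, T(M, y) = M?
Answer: 1082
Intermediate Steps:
k(-1) - 90*T(-12, -2) = -2*(-1) - 90*(-12) = 2 + 1080 = 1082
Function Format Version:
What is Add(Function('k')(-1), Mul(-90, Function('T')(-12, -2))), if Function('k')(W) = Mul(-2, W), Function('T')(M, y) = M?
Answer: 1082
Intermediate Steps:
Add(Function('k')(-1), Mul(-90, Function('T')(-12, -2))) = Add(Mul(-2, -1), Mul(-90, -12)) = Add(2, 1080) = 1082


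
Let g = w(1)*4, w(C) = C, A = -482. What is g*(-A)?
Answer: 1928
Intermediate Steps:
g = 4 (g = 1*4 = 4)
g*(-A) = 4*(-1*(-482)) = 4*482 = 1928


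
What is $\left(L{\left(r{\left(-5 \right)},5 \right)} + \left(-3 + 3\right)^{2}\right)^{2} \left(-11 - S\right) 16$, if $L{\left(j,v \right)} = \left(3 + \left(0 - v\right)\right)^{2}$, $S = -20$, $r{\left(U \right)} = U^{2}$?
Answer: $2304$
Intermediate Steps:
$L{\left(j,v \right)} = \left(3 - v\right)^{2}$
$\left(L{\left(r{\left(-5 \right)},5 \right)} + \left(-3 + 3\right)^{2}\right)^{2} \left(-11 - S\right) 16 = \left(\left(-3 + 5\right)^{2} + \left(-3 + 3\right)^{2}\right)^{2} \left(-11 - -20\right) 16 = \left(2^{2} + 0^{2}\right)^{2} \left(-11 + 20\right) 16 = \left(4 + 0\right)^{2} \cdot 9 \cdot 16 = 4^{2} \cdot 9 \cdot 16 = 16 \cdot 9 \cdot 16 = 144 \cdot 16 = 2304$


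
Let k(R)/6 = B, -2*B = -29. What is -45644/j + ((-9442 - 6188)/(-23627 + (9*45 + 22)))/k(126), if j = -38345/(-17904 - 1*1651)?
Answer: -12010396663971/515970320 ≈ -23277.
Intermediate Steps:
B = 29/2 (B = -½*(-29) = 29/2 ≈ 14.500)
k(R) = 87 (k(R) = 6*(29/2) = 87)
j = 7669/3911 (j = -38345/(-17904 - 1651) = -38345/(-19555) = -38345*(-1/19555) = 7669/3911 ≈ 1.9609)
-45644/j + ((-9442 - 6188)/(-23627 + (9*45 + 22)))/k(126) = -45644/7669/3911 + ((-9442 - 6188)/(-23627 + (9*45 + 22)))/87 = -45644*3911/7669 - 15630/(-23627 + (405 + 22))*(1/87) = -178513684/7669 - 15630/(-23627 + 427)*(1/87) = -178513684/7669 - 15630/(-23200)*(1/87) = -178513684/7669 - 15630*(-1/23200)*(1/87) = -178513684/7669 + (1563/2320)*(1/87) = -178513684/7669 + 521/67280 = -12010396663971/515970320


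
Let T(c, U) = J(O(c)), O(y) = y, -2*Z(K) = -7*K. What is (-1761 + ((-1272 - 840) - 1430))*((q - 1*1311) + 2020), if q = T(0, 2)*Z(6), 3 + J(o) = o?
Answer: -3425738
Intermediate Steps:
Z(K) = 7*K/2 (Z(K) = -(-7)*K/2 = 7*K/2)
J(o) = -3 + o
T(c, U) = -3 + c
q = -63 (q = (-3 + 0)*((7/2)*6) = -3*21 = -63)
(-1761 + ((-1272 - 840) - 1430))*((q - 1*1311) + 2020) = (-1761 + ((-1272 - 840) - 1430))*((-63 - 1*1311) + 2020) = (-1761 + (-2112 - 1430))*((-63 - 1311) + 2020) = (-1761 - 3542)*(-1374 + 2020) = -5303*646 = -3425738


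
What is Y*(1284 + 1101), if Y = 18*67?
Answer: 2876310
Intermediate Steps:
Y = 1206
Y*(1284 + 1101) = 1206*(1284 + 1101) = 1206*2385 = 2876310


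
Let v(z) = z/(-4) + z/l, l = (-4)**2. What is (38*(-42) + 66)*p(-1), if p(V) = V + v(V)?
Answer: 9945/8 ≈ 1243.1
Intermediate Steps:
l = 16
v(z) = -3*z/16 (v(z) = z/(-4) + z/16 = z*(-1/4) + z*(1/16) = -z/4 + z/16 = -3*z/16)
p(V) = 13*V/16 (p(V) = V - 3*V/16 = 13*V/16)
(38*(-42) + 66)*p(-1) = (38*(-42) + 66)*((13/16)*(-1)) = (-1596 + 66)*(-13/16) = -1530*(-13/16) = 9945/8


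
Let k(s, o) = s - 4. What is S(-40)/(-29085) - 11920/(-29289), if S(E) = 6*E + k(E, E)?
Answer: 118337092/283956855 ≈ 0.41674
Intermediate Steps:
k(s, o) = -4 + s
S(E) = -4 + 7*E (S(E) = 6*E + (-4 + E) = -4 + 7*E)
S(-40)/(-29085) - 11920/(-29289) = (-4 + 7*(-40))/(-29085) - 11920/(-29289) = (-4 - 280)*(-1/29085) - 11920*(-1/29289) = -284*(-1/29085) + 11920/29289 = 284/29085 + 11920/29289 = 118337092/283956855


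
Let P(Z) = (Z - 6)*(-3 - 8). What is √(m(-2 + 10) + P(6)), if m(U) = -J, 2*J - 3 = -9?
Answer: √3 ≈ 1.7320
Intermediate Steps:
J = -3 (J = 3/2 + (½)*(-9) = 3/2 - 9/2 = -3)
m(U) = 3 (m(U) = -1*(-3) = 3)
P(Z) = 66 - 11*Z (P(Z) = (-6 + Z)*(-11) = 66 - 11*Z)
√(m(-2 + 10) + P(6)) = √(3 + (66 - 11*6)) = √(3 + (66 - 66)) = √(3 + 0) = √3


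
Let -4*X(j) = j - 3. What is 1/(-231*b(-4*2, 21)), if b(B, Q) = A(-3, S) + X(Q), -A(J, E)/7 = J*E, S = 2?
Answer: -2/17325 ≈ -0.00011544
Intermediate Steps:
A(J, E) = -7*E*J (A(J, E) = -7*J*E = -7*E*J)
X(j) = ¾ - j/4 (X(j) = -(j - 3)/4 = -(-3 + j)/4 = ¾ - j/4)
b(B, Q) = 171/4 - Q/4 (b(B, Q) = -7*2*(-3) + (¾ - Q/4) = 42 + (¾ - Q/4) = 171/4 - Q/4)
1/(-231*b(-4*2, 21)) = 1/(-231*(171/4 - ¼*21)) = 1/(-231*(171/4 - 21/4)) = 1/(-231*75/2) = 1/(-17325/2) = -2/17325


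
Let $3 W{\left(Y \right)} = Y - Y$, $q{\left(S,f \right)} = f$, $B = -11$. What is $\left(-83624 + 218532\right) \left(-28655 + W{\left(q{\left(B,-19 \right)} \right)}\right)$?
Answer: $-3865788740$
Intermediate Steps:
$W{\left(Y \right)} = 0$ ($W{\left(Y \right)} = \frac{Y - Y}{3} = \frac{1}{3} \cdot 0 = 0$)
$\left(-83624 + 218532\right) \left(-28655 + W{\left(q{\left(B,-19 \right)} \right)}\right) = \left(-83624 + 218532\right) \left(-28655 + 0\right) = 134908 \left(-28655\right) = -3865788740$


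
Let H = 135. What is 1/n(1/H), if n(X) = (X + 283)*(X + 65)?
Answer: 18225/335295856 ≈ 5.4355e-5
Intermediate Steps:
n(X) = (65 + X)*(283 + X) (n(X) = (283 + X)*(65 + X) = (65 + X)*(283 + X))
1/n(1/H) = 1/(18395 + (1/135)² + 348/135) = 1/(18395 + (1/135)² + 348*(1/135)) = 1/(18395 + 1/18225 + 116/45) = 1/(335295856/18225) = 18225/335295856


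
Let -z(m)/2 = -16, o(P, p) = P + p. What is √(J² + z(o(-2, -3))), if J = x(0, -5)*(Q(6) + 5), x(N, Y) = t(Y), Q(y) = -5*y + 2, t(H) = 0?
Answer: 4*√2 ≈ 5.6569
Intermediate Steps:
Q(y) = 2 - 5*y
z(m) = 32 (z(m) = -2*(-16) = 32)
x(N, Y) = 0
J = 0 (J = 0*((2 - 5*6) + 5) = 0*((2 - 30) + 5) = 0*(-28 + 5) = 0*(-23) = 0)
√(J² + z(o(-2, -3))) = √(0² + 32) = √(0 + 32) = √32 = 4*√2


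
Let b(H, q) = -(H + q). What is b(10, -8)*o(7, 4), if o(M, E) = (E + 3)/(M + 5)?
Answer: -7/6 ≈ -1.1667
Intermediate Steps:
b(H, q) = -H - q
o(M, E) = (3 + E)/(5 + M)
b(10, -8)*o(7, 4) = (-1*10 - 1*(-8))*((3 + 4)/(5 + 7)) = (-10 + 8)*(7/12) = -7/6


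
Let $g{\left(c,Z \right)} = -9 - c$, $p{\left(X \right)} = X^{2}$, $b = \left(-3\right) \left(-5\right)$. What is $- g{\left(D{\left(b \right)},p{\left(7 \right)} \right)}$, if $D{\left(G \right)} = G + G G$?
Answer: $249$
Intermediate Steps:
$b = 15$
$D{\left(G \right)} = G + G^{2}$
$- g{\left(D{\left(b \right)},p{\left(7 \right)} \right)} = - (-9 - 15 \left(1 + 15\right)) = - (-9 - 15 \cdot 16) = - (-9 - 240) = \left(-1\right) \left(-249\right) = 249$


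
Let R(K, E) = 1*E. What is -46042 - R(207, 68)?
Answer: -46110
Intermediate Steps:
R(K, E) = E
-46042 - R(207, 68) = -46042 - 1*68 = -46042 - 68 = -46110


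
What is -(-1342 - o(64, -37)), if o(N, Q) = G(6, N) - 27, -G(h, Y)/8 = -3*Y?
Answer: 2851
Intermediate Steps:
G(h, Y) = 24*Y (G(h, Y) = -(-24)*Y = 24*Y)
o(N, Q) = -27 + 24*N (o(N, Q) = 24*N - 27 = -27 + 24*N)
-(-1342 - o(64, -37)) = -(-1342 - (-27 + 24*64)) = -(-1342 - (-27 + 1536)) = -(-1342 - 1*1509) = -(-1342 - 1509) = -1*(-2851) = 2851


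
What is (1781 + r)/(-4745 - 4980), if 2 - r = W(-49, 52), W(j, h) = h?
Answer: -1731/9725 ≈ -0.17799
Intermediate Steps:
r = -50 (r = 2 - 1*52 = 2 - 52 = -50)
(1781 + r)/(-4745 - 4980) = (1781 - 50)/(-4745 - 4980) = 1731/(-9725) = 1731*(-1/9725) = -1731/9725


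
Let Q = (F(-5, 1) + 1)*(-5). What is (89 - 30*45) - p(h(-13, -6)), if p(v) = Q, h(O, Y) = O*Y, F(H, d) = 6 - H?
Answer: -1201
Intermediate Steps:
Q = -60 (Q = ((6 - 1*(-5)) + 1)*(-5) = ((6 + 5) + 1)*(-5) = (11 + 1)*(-5) = 12*(-5) = -60)
p(v) = -60
(89 - 30*45) - p(h(-13, -6)) = (89 - 30*45) - 1*(-60) = (89 - 1350) + 60 = -1261 + 60 = -1201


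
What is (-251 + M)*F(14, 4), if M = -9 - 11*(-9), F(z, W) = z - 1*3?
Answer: -1771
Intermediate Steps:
F(z, W) = -3 + z (F(z, W) = z - 3 = -3 + z)
M = 90 (M = -9 + 99 = 90)
(-251 + M)*F(14, 4) = (-251 + 90)*(-3 + 14) = -161*11 = -1771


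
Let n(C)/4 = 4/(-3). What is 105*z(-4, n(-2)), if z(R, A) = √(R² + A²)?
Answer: 700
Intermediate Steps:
n(C) = -16/3 (n(C) = 4*(4/(-3)) = 4*(4*(-⅓)) = 4*(-4/3) = -16/3)
z(R, A) = √(A² + R²)
105*z(-4, n(-2)) = 105*√((-16/3)² + (-4)²) = 105*√(256/9 + 16) = 105*√(400/9) = 105*(20/3) = 700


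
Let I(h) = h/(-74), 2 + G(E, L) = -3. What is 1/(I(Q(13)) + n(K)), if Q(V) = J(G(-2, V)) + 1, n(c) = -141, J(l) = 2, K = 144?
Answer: -74/10437 ≈ -0.0070902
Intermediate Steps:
G(E, L) = -5 (G(E, L) = -2 - 3 = -5)
Q(V) = 3 (Q(V) = 2 + 1 = 3)
I(h) = -h/74 (I(h) = h*(-1/74) = -h/74)
1/(I(Q(13)) + n(K)) = 1/(-1/74*3 - 141) = 1/(-3/74 - 141) = 1/(-10437/74) = -74/10437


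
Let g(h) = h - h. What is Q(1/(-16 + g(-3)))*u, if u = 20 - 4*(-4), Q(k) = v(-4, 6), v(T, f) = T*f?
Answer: -864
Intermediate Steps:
g(h) = 0
Q(k) = -24 (Q(k) = -4*6 = -24)
u = 36 (u = 20 + 16 = 36)
Q(1/(-16 + g(-3)))*u = -24*36 = -864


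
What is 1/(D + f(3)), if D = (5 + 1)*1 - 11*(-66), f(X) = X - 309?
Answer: 1/426 ≈ 0.0023474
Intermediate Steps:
f(X) = -309 + X
D = 732 (D = 6*1 + 726 = 6 + 726 = 732)
1/(D + f(3)) = 1/(732 + (-309 + 3)) = 1/(732 - 306) = 1/426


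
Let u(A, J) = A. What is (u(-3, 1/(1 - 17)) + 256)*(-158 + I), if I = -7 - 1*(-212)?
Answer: 11891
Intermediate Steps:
I = 205 (I = -7 + 212 = 205)
(u(-3, 1/(1 - 17)) + 256)*(-158 + I) = (-3 + 256)*(-158 + 205) = 253*47 = 11891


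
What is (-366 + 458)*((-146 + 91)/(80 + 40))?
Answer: -253/6 ≈ -42.167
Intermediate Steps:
(-366 + 458)*((-146 + 91)/(80 + 40)) = 92*(-55/120) = 92*(-55*1/120) = 92*(-11/24) = -253/6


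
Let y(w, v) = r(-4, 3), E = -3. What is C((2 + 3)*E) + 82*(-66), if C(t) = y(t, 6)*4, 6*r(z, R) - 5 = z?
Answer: -16234/3 ≈ -5411.3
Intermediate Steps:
r(z, R) = ⅚ + z/6
y(w, v) = ⅙ (y(w, v) = ⅚ + (⅙)*(-4) = ⅚ - ⅔ = ⅙)
C(t) = ⅔ (C(t) = (⅙)*4 = ⅔)
C((2 + 3)*E) + 82*(-66) = ⅔ + 82*(-66) = ⅔ - 5412 = -16234/3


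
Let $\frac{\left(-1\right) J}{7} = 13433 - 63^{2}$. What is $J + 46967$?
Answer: $-19281$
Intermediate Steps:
$J = -66248$ ($J = - 7 \left(13433 - 63^{2}\right) = - 7 \left(13433 - 3969\right) = \left(-7\right) 9464 = -66248$)
$J + 46967 = -66248 + 46967 = -19281$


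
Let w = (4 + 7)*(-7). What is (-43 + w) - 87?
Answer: -207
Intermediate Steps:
w = -77 (w = 11*(-7) = -77)
(-43 + w) - 87 = (-43 - 77) - 87 = -120 - 87 = -207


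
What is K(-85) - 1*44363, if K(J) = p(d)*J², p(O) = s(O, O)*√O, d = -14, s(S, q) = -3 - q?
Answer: -44363 + 79475*I*√14 ≈ -44363.0 + 2.9737e+5*I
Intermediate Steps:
p(O) = √O*(-3 - O) (p(O) = (-3 - O)*√O = √O*(-3 - O))
K(J) = 11*I*√14*J² (K(J) = (√(-14)*(-3 - 1*(-14)))*J² = ((I*√14)*(-3 + 14))*J² = ((I*√14)*11)*J² = (11*I*√14)*J² = 11*I*√14*J²)
K(-85) - 1*44363 = 11*I*√14*(-85)² - 1*44363 = 11*I*√14*7225 - 44363 = 79475*I*√14 - 44363 = -44363 + 79475*I*√14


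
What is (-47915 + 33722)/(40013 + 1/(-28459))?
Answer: -403918587/1138729966 ≈ -0.35471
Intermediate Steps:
(-47915 + 33722)/(40013 + 1/(-28459)) = -14193/(40013 - 1/28459) = -14193/1138729966/28459 = -14193*28459/1138729966 = -403918587/1138729966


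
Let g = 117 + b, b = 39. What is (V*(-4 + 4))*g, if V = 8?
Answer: 0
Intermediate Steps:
g = 156 (g = 117 + 39 = 156)
(V*(-4 + 4))*g = (8*(-4 + 4))*156 = (8*0)*156 = 0*156 = 0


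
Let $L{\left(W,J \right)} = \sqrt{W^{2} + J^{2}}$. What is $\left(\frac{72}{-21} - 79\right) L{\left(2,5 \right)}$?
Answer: $- \frac{577 \sqrt{29}}{7} \approx -443.89$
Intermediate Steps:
$L{\left(W,J \right)} = \sqrt{J^{2} + W^{2}}$
$\left(\frac{72}{-21} - 79\right) L{\left(2,5 \right)} = \left(\frac{72}{-21} - 79\right) \sqrt{5^{2} + 2^{2}} = \left(72 \left(- \frac{1}{21}\right) - 79\right) \sqrt{25 + 4} = \left(- \frac{24}{7} - 79\right) \sqrt{29} = - \frac{577 \sqrt{29}}{7}$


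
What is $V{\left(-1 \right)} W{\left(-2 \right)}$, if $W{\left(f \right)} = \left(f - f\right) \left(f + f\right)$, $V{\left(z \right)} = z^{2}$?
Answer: $0$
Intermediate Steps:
$W{\left(f \right)} = 0$ ($W{\left(f \right)} = 0 \cdot 2 f = 0$)
$V{\left(-1 \right)} W{\left(-2 \right)} = \left(-1\right)^{2} \cdot 0 = 1 \cdot 0 = 0$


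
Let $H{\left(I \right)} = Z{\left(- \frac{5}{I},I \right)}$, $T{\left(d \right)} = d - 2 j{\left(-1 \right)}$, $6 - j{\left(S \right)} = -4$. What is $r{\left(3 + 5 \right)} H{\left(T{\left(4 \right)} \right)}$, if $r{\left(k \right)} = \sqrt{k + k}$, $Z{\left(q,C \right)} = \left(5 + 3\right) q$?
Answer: $10$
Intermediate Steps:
$j{\left(S \right)} = 10$ ($j{\left(S \right)} = 6 - -4 = 6 + 4 = 10$)
$Z{\left(q,C \right)} = 8 q$
$T{\left(d \right)} = -20 + d$ ($T{\left(d \right)} = d - 20 = -20 + d$)
$r{\left(k \right)} = \sqrt{2} \sqrt{k}$ ($r{\left(k \right)} = \sqrt{2 k} = \sqrt{2} \sqrt{k}$)
$H{\left(I \right)} = - \frac{40}{I}$ ($H{\left(I \right)} = 8 \left(- \frac{5}{I}\right) = - \frac{40}{I}$)
$r{\left(3 + 5 \right)} H{\left(T{\left(4 \right)} \right)} = \sqrt{2} \sqrt{3 + 5} \left(- \frac{40}{-20 + 4}\right) = \sqrt{2} \sqrt{8} \left(- \frac{40}{-16}\right) = \sqrt{2} \cdot 2 \sqrt{2} \left(\left(-40\right) \left(- \frac{1}{16}\right)\right) = 4 \cdot \frac{5}{2} = 10$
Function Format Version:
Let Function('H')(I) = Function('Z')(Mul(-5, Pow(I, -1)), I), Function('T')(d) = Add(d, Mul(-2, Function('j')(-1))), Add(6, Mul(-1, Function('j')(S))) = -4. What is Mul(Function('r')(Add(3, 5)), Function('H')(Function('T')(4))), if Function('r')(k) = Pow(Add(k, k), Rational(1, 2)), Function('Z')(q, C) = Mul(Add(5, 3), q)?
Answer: 10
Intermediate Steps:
Function('j')(S) = 10 (Function('j')(S) = Add(6, Mul(-1, -4)) = Add(6, 4) = 10)
Function('Z')(q, C) = Mul(8, q)
Function('T')(d) = Add(-20, d) (Function('T')(d) = Add(d, Mul(-2, 10)) = Add(d, -20) = Add(-20, d))
Function('r')(k) = Mul(Pow(2, Rational(1, 2)), Pow(k, Rational(1, 2))) (Function('r')(k) = Pow(Mul(2, k), Rational(1, 2)) = Mul(Pow(2, Rational(1, 2)), Pow(k, Rational(1, 2))))
Function('H')(I) = Mul(-40, Pow(I, -1)) (Function('H')(I) = Mul(8, Mul(-5, Pow(I, -1))) = Mul(-40, Pow(I, -1)))
Mul(Function('r')(Add(3, 5)), Function('H')(Function('T')(4))) = Mul(Mul(Pow(2, Rational(1, 2)), Pow(Add(3, 5), Rational(1, 2))), Mul(-40, Pow(Add(-20, 4), -1))) = Mul(Mul(Pow(2, Rational(1, 2)), Pow(8, Rational(1, 2))), Mul(-40, Pow(-16, -1))) = Mul(Mul(Pow(2, Rational(1, 2)), Mul(2, Pow(2, Rational(1, 2)))), Mul(-40, Rational(-1, 16))) = Mul(4, Rational(5, 2)) = 10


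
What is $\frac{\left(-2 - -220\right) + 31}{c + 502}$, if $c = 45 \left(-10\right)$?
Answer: $\frac{249}{52} \approx 4.7885$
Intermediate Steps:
$c = -450$
$\frac{\left(-2 - -220\right) + 31}{c + 502} = \frac{\left(-2 - -220\right) + 31}{-450 + 502} = \frac{\left(-2 + 220\right) + 31}{52} = \left(218 + 31\right) \frac{1}{52} = 249 \cdot \frac{1}{52} = \frac{249}{52}$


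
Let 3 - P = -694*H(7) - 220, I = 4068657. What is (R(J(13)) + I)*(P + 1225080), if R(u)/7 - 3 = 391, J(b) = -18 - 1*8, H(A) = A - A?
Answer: 4988717013745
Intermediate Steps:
H(A) = 0
J(b) = -26 (J(b) = -18 - 8 = -26)
R(u) = 2758 (R(u) = 21 + 7*391 = 21 + 2737 = 2758)
P = 223 (P = 3 - (-694*0 - 220) = 3 - (0 - 220) = 3 - 1*(-220) = 3 + 220 = 223)
(R(J(13)) + I)*(P + 1225080) = (2758 + 4068657)*(223 + 1225080) = 4071415*1225303 = 4988717013745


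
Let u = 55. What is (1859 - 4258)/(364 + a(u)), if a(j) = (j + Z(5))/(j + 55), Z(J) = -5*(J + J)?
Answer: -52778/8009 ≈ -6.5898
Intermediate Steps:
Z(J) = -10*J
a(j) = (-50 + j)/(55 + j) (a(j) = (j - 10*5)/(j + 55) = (j - 50)/(55 + j) = (-50 + j)/(55 + j))
(1859 - 4258)/(364 + a(u)) = (1859 - 4258)/(364 + (-50 + 55)/(55 + 55)) = -2399/(364 + 5/110) = -2399/(364 + (1/110)*5) = -2399/(364 + 1/22) = -2399/8009/22 = -2399*22/8009 = -52778/8009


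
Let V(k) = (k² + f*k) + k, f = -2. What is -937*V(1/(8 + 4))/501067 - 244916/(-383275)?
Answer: 17675533268993/27654689437200 ≈ 0.63915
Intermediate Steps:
V(k) = k² - k (V(k) = (k² - 2*k) + k = k² - k)
-937*V(1/(8 + 4))/501067 - 244916/(-383275) = -937*(-1 + 1/(8 + 4))/(8 + 4)/501067 - 244916/(-383275) = -937*(-1 + 1/12)/12*(1/501067) - 244916*(-1/383275) = -937*(-1 + 1/12)/12*(1/501067) + 244916/383275 = -937*(-11)/(12*12)*(1/501067) + 244916/383275 = -937*(-11/144)*(1/501067) + 244916/383275 = (10307/144)*(1/501067) + 244916/383275 = 10307/72153648 + 244916/383275 = 17675533268993/27654689437200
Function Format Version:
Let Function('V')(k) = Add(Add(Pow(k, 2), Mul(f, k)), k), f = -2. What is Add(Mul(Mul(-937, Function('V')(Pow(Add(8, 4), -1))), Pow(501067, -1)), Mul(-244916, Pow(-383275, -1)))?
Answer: Rational(17675533268993, 27654689437200) ≈ 0.63915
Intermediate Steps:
Function('V')(k) = Add(Pow(k, 2), Mul(-1, k)) (Function('V')(k) = Add(Add(Pow(k, 2), Mul(-2, k)), k) = Add(Pow(k, 2), Mul(-1, k)))
Add(Mul(Mul(-937, Function('V')(Pow(Add(8, 4), -1))), Pow(501067, -1)), Mul(-244916, Pow(-383275, -1))) = Add(Mul(Mul(-937, Mul(Pow(Add(8, 4), -1), Add(-1, Pow(Add(8, 4), -1)))), Pow(501067, -1)), Mul(-244916, Pow(-383275, -1))) = Add(Mul(Mul(-937, Mul(Pow(12, -1), Add(-1, Pow(12, -1)))), Rational(1, 501067)), Mul(-244916, Rational(-1, 383275))) = Add(Mul(Mul(-937, Mul(Rational(1, 12), Add(-1, Rational(1, 12)))), Rational(1, 501067)), Rational(244916, 383275)) = Add(Mul(Mul(-937, Mul(Rational(1, 12), Rational(-11, 12))), Rational(1, 501067)), Rational(244916, 383275)) = Add(Mul(Mul(-937, Rational(-11, 144)), Rational(1, 501067)), Rational(244916, 383275)) = Add(Mul(Rational(10307, 144), Rational(1, 501067)), Rational(244916, 383275)) = Add(Rational(10307, 72153648), Rational(244916, 383275)) = Rational(17675533268993, 27654689437200)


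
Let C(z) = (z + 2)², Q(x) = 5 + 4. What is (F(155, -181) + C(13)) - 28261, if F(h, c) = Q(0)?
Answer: -28027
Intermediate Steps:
Q(x) = 9
C(z) = (2 + z)²
F(h, c) = 9
(F(155, -181) + C(13)) - 28261 = (9 + (2 + 13)²) - 28261 = (9 + 15²) - 28261 = (9 + 225) - 28261 = 234 - 28261 = -28027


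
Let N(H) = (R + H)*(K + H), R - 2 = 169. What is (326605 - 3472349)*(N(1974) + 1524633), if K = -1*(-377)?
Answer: -20659761800832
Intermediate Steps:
R = 171 (R = 2 + 169 = 171)
K = 377
N(H) = (171 + H)*(377 + H)
(326605 - 3472349)*(N(1974) + 1524633) = (326605 - 3472349)*((64467 + 1974² + 548*1974) + 1524633) = -3145744*((64467 + 3896676 + 1081752) + 1524633) = -3145744*(5042895 + 1524633) = -3145744*6567528 = -20659761800832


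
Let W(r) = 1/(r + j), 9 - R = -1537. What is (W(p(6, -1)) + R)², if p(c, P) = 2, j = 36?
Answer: 3451445001/1444 ≈ 2.3902e+6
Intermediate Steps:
R = 1546 (R = 9 - 1*(-1537) = 9 + 1537 = 1546)
W(r) = 1/(36 + r) (W(r) = 1/(r + 36) = 1/(36 + r))
(W(p(6, -1)) + R)² = (1/(36 + 2) + 1546)² = (1/38 + 1546)² = (58749/38)² = 3451445001/1444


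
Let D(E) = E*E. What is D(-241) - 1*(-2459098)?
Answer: 2517179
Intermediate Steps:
D(E) = E²
D(-241) - 1*(-2459098) = (-241)² - 1*(-2459098) = 58081 + 2459098 = 2517179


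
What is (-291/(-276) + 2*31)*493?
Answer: 2859893/92 ≈ 31086.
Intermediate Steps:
(-291/(-276) + 2*31)*493 = (-291*(-1/276) + 62)*493 = (97/92 + 62)*493 = (5801/92)*493 = 2859893/92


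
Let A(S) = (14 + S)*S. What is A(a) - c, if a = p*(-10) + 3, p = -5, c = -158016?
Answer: 161567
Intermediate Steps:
a = 53 (a = -5*(-10) + 3 = 50 + 3 = 53)
A(S) = S*(14 + S)
A(a) - c = 53*(14 + 53) - 1*(-158016) = 53*67 + 158016 = 3551 + 158016 = 161567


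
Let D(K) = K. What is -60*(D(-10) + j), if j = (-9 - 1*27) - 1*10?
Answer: 3360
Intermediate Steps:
j = -46 (j = (-9 - 27) - 10 = -36 - 10 = -46)
-60*(D(-10) + j) = -60*(-10 - 46) = -60*(-56) = 3360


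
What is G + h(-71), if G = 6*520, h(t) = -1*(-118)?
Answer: 3238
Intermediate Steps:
h(t) = 118
G = 3120
G + h(-71) = 3120 + 118 = 3238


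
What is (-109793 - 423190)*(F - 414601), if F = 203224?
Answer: 112660347591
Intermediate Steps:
(-109793 - 423190)*(F - 414601) = (-109793 - 423190)*(203224 - 414601) = -532983*(-211377) = 112660347591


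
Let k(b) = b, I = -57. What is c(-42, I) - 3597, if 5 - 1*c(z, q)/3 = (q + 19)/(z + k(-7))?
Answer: -175632/49 ≈ -3584.3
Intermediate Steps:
c(z, q) = 15 - 3*(19 + q)/(-7 + z) (c(z, q) = 15 - 3*(q + 19)/(z - 7) = 15 - 3*(19 + q)/(-7 + z))
c(-42, I) - 3597 = 3*(-54 - 1*(-57) + 5*(-42))/(-7 - 42) - 3597 = 3*(-54 + 57 - 210)/(-49) - 3597 = 3*(-1/49)*(-207) - 3597 = 621/49 - 3597 = -175632/49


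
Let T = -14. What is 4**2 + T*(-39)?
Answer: 562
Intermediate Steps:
4**2 + T*(-39) = 4**2 - 14*(-39) = 16 + 546 = 562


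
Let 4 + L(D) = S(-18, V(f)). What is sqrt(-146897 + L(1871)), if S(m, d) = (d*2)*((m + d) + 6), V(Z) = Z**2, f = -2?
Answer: I*sqrt(146965) ≈ 383.36*I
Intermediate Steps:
S(m, d) = 2*d*(6 + d + m) (S(m, d) = (2*d)*((d + m) + 6) = (2*d)*(6 + d + m) = 2*d*(6 + d + m))
L(D) = -68 (L(D) = -4 + 2*(-2)**2*(6 + (-2)**2 - 18) = -4 + 2*4*(6 + 4 - 18) = -4 + 2*4*(-8) = -4 - 64 = -68)
sqrt(-146897 + L(1871)) = sqrt(-146897 - 68) = sqrt(-146965) = I*sqrt(146965)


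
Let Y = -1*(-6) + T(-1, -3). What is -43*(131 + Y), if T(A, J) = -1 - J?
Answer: -5977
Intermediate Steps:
Y = 8 (Y = -1*(-6) + (-1 - 1*(-3)) = 6 + (-1 + 3) = 6 + 2 = 8)
-43*(131 + Y) = -43*(131 + 8) = -43*139 = -5977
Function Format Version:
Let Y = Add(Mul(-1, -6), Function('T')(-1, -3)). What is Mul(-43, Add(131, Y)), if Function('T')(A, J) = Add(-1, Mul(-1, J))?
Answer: -5977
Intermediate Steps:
Y = 8 (Y = Add(Mul(-1, -6), Add(-1, Mul(-1, -3))) = Add(6, Add(-1, 3)) = Add(6, 2) = 8)
Mul(-43, Add(131, Y)) = Mul(-43, Add(131, 8)) = Mul(-43, 139) = -5977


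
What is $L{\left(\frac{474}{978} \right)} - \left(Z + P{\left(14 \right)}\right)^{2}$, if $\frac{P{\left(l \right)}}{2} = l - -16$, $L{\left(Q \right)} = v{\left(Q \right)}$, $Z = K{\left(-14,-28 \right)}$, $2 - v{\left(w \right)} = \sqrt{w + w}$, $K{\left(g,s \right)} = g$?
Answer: $-2114 - \frac{\sqrt{25754}}{163} \approx -2115.0$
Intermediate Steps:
$v{\left(w \right)} = 2 - \sqrt{2} \sqrt{w}$ ($v{\left(w \right)} = 2 - \sqrt{w + w} = 2 - \sqrt{2 w} = 2 - \sqrt{2} \sqrt{w}$)
$Z = -14$
$L{\left(Q \right)} = 2 - \sqrt{2} \sqrt{Q}$
$P{\left(l \right)} = 32 + 2 l$ ($P{\left(l \right)} = 2 \left(l - -16\right) = 2 \left(l + 16\right) = 2 \left(16 + l\right) = 32 + 2 l$)
$L{\left(\frac{474}{978} \right)} - \left(Z + P{\left(14 \right)}\right)^{2} = \left(2 - \sqrt{2} \sqrt{\frac{474}{978}}\right) - \left(-14 + \left(32 + 2 \cdot 14\right)\right)^{2} = \left(2 - \sqrt{2} \sqrt{474 \cdot \frac{1}{978}}\right) - \left(-14 + \left(32 + 28\right)\right)^{2} = \left(2 - \sqrt{2} \sqrt{\frac{79}{163}}\right) - \left(-14 + 60\right)^{2} = \left(2 - \sqrt{2} \frac{\sqrt{12877}}{163}\right) - 46^{2} = \left(2 - \frac{\sqrt{25754}}{163}\right) - 2116 = -2114 - \frac{\sqrt{25754}}{163}$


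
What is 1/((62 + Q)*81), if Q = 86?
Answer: 1/11988 ≈ 8.3417e-5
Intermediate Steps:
1/((62 + Q)*81) = 1/((62 + 86)*81) = 1/(148*81) = 1/11988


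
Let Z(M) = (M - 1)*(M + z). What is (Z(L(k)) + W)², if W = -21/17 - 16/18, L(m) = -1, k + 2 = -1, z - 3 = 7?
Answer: 9480241/23409 ≈ 404.98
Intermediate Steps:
z = 10 (z = 3 + 7 = 10)
k = -3 (k = -2 - 1 = -3)
W = -325/153 (W = -21*1/17 - 16*1/18 = -21/17 - 8/9 = -325/153 ≈ -2.1242)
Z(M) = (-1 + M)*(10 + M) (Z(M) = (M - 1)*(M + 10) = (-1 + M)*(10 + M))
(Z(L(k)) + W)² = ((-10 + (-1)² + 9*(-1)) - 325/153)² = ((-10 + 1 - 9) - 325/153)² = (-18 - 325/153)² = (-3079/153)² = 9480241/23409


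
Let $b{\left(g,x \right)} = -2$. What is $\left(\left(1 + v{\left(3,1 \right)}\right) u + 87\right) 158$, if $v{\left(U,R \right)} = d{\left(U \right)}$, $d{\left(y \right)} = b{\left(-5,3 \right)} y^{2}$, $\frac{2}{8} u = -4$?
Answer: $56722$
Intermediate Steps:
$u = -16$ ($u = 4 \left(-4\right) = -16$)
$d{\left(y \right)} = - 2 y^{2}$
$v{\left(U,R \right)} = - 2 U^{2}$
$\left(\left(1 + v{\left(3,1 \right)}\right) u + 87\right) 158 = \left(\left(1 - 2 \cdot 3^{2}\right) \left(-16\right) + 87\right) 158 = \left(\left(1 - 18\right) \left(-16\right) + 87\right) 158 = \left(\left(-17\right) \left(-16\right) + 87\right) 158 = \left(272 + 87\right) 158 = 359 \cdot 158 = 56722$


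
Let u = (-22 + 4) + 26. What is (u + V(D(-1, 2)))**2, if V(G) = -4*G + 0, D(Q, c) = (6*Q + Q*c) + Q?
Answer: 1936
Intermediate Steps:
D(Q, c) = 7*Q + Q*c
V(G) = -4*G
u = 8 (u = -18 + 26 = 8)
(u + V(D(-1, 2)))**2 = (8 - (-4)*(7 + 2))**2 = (8 - (-4)*9)**2 = (8 - 4*(-9))**2 = (8 + 36)**2 = 44**2 = 1936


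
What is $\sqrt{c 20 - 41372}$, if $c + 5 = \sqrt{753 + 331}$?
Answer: $2 \sqrt{-10368 + 10 \sqrt{271}} \approx 202.02 i$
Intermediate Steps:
$c = -5 + 2 \sqrt{271}$ ($c = -5 + \sqrt{753 + 331} = -5 + \sqrt{1084} = -5 + 2 \sqrt{271} \approx 27.924$)
$\sqrt{c 20 - 41372} = \sqrt{\left(-5 + 2 \sqrt{271}\right) 20 - 41372} = \sqrt{\left(-100 + 40 \sqrt{271}\right) - 41372} = \sqrt{-41472 + 40 \sqrt{271}}$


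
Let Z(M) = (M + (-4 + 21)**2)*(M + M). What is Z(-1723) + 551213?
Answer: 5492777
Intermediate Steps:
Z(M) = 2*M*(289 + M) (Z(M) = (M + 17**2)*(2*M) = (M + 289)*(2*M) = (289 + M)*(2*M) = 2*M*(289 + M))
Z(-1723) + 551213 = 2*(-1723)*(289 - 1723) + 551213 = 2*(-1723)*(-1434) + 551213 = 4941564 + 551213 = 5492777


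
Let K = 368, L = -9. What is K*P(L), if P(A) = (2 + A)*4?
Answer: -10304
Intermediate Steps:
P(A) = 8 + 4*A
K*P(L) = 368*(8 + 4*(-9)) = 368*(8 - 36) = 368*(-28) = -10304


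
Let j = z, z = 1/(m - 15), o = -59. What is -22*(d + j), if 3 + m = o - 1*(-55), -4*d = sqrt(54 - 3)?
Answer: 1 + 11*sqrt(51)/2 ≈ 40.278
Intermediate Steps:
d = -sqrt(51)/4 (d = -sqrt(54 - 3)/4 = -sqrt(51)/4 ≈ -1.7854)
m = -7 (m = -3 + (-59 - 1*(-55)) = -3 + (-59 + 55) = -3 - 4 = -7)
z = -1/22 (z = 1/(-7 - 15) = 1/(-22) = -1/22 ≈ -0.045455)
j = -1/22 ≈ -0.045455
-22*(d + j) = -22*(-sqrt(51)/4 - 1/22) = -22*(-1/22 - sqrt(51)/4) = 1 + 11*sqrt(51)/2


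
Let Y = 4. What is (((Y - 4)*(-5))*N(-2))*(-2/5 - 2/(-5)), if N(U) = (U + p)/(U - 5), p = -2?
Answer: 0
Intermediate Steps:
N(U) = (-2 + U)/(-5 + U) (N(U) = (U - 2)/(U - 5) = (-2 + U)/(-5 + U))
(((Y - 4)*(-5))*N(-2))*(-2/5 - 2/(-5)) = (((4 - 4)*(-5))*((-2 - 2)/(-5 - 2)))*(-2/5 - 2/(-5)) = ((0*(-5))*(-4/(-7)))*(-2*⅕ - 2*(-⅕)) = (0*(-⅐*(-4)))*(-⅖ + ⅖) = (0*(4/7))*0 = 0*0 = 0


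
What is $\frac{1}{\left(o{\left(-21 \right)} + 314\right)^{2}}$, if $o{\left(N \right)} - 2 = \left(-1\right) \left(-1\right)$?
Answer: $\frac{1}{100489} \approx 9.9513 \cdot 10^{-6}$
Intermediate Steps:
$o{\left(N \right)} = 3$ ($o{\left(N \right)} = 2 - -1 = 2 + 1 = 3$)
$\frac{1}{\left(o{\left(-21 \right)} + 314\right)^{2}} = \frac{1}{\left(3 + 314\right)^{2}} = \frac{1}{317^{2}} = \frac{1}{100489}$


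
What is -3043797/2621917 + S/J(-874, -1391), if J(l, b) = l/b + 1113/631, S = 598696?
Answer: 1377779665362697703/5505178820809 ≈ 2.5027e+5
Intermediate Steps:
J(l, b) = 1113/631 + l/b (J(l, b) = l/b + 1113*(1/631) = l/b + 1113/631 = 1113/631 + l/b)
-3043797/2621917 + S/J(-874, -1391) = -3043797/2621917 + 598696/(1113/631 - 874/(-1391)) = -3043797*1/2621917 + 598696/(1113/631 - 874*(-1/1391)) = -3043797/2621917 + 598696/(1113/631 + 874/1391) = -3043797/2621917 + 598696/(2099677/877721) = -3043797/2621917 + 598696*(877721/2099677) = -3043797/2621917 + 525488051816/2099677 = 1377779665362697703/5505178820809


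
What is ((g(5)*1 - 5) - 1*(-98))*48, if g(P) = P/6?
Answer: 4504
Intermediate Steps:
g(P) = P/6 (g(P) = P*(⅙) = P/6)
((g(5)*1 - 5) - 1*(-98))*48 = ((((⅙)*5)*1 - 5) - 1*(-98))*48 = (((⅚)*1 - 5) + 98)*48 = ((⅚ - 5) + 98)*48 = (-25/6 + 98)*48 = (563/6)*48 = 4504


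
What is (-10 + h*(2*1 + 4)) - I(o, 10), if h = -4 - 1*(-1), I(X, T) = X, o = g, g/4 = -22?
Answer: 60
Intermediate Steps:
g = -88 (g = 4*(-22) = -88)
o = -88
h = -3 (h = -4 + 1 = -3)
(-10 + h*(2*1 + 4)) - I(o, 10) = (-10 - 3*(2*1 + 4)) - 1*(-88) = (-10 - 3*(2 + 4)) + 88 = (-10 - 3*6) + 88 = (-10 - 18) + 88 = -28 + 88 = 60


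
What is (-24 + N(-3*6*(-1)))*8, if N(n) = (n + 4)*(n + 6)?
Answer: 4032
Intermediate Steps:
N(n) = (4 + n)*(6 + n)
(-24 + N(-3*6*(-1)))*8 = (-24 + (24 + (-3*6*(-1))**2 + 10*(-3*6*(-1))))*8 = (-24 + (24 + (-18*(-1))**2 + 10*(-18*(-1))))*8 = (-24 + (24 + 18**2 + 10*18))*8 = (-24 + (24 + 324 + 180))*8 = (-24 + 528)*8 = 504*8 = 4032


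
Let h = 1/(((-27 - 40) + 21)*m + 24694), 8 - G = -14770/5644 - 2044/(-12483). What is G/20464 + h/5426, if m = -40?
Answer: 181564370023057/355439893286816928 ≈ 0.00051082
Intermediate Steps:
G = 5044315/482562 (G = 8 - (-14770/5644 - 2044/(-12483)) = 8 - (-14770*1/5644 - 2044*(-1/12483)) = 8 - (-7385/2822 + 28/171) = 8 - 1*(-1183819/482562) = 8 + 1183819/482562 = 5044315/482562 ≈ 10.453)
h = 1/26534 (h = 1/(((-27 - 40) + 21)*(-40) + 24694) = 1/((-67 + 21)*(-40) + 24694) = 1/(-46*(-40) + 24694) = 1/(1840 + 24694) = 1/26534 ≈ 3.7687e-5)
G/20464 + h/5426 = (5044315/482562)/20464 + (1/26534)/5426 = (5044315/482562)*(1/20464) + (1/26534)*(1/5426) = 5044315/9875148768 + 1/143973484 = 181564370023057/355439893286816928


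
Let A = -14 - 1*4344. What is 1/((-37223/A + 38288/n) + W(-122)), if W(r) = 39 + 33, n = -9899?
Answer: 43139842/3307679997 ≈ 0.013042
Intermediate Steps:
A = -4358 (A = -14 - 4344 = -4358)
W(r) = 72
1/((-37223/A + 38288/n) + W(-122)) = 1/((-37223/(-4358) + 38288/(-9899)) + 72) = 1/((-37223*(-1/4358) + 38288*(-1/9899)) + 72) = 1/((37223/4358 - 38288/9899) + 72) = 1/(201611373/43139842 + 72) = 1/(3307679997/43139842) = 43139842/3307679997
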